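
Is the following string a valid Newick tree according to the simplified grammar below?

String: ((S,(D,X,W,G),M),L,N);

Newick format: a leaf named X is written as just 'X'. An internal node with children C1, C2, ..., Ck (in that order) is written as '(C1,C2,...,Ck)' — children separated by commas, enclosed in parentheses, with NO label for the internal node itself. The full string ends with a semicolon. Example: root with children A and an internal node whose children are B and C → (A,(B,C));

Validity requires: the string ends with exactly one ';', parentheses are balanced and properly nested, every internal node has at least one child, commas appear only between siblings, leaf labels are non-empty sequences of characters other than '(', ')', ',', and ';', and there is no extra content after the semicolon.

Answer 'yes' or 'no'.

Input: ((S,(D,X,W,G),M),L,N);
Paren balance: 3 '(' vs 3 ')' OK
Ends with single ';': True
Full parse: OK
Valid: True

Answer: yes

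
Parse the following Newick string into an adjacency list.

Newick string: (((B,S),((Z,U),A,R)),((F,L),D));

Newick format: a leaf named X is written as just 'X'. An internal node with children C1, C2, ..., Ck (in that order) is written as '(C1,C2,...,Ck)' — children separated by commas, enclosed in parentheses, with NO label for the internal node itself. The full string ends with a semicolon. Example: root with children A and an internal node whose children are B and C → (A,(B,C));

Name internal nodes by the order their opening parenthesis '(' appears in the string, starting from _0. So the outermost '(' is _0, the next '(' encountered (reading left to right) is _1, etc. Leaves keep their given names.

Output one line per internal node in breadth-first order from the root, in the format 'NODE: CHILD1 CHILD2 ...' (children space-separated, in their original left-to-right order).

Input: (((B,S),((Z,U),A,R)),((F,L),D));
Scanning left-to-right, naming '(' by encounter order:
  pos 0: '(' -> open internal node _0 (depth 1)
  pos 1: '(' -> open internal node _1 (depth 2)
  pos 2: '(' -> open internal node _2 (depth 3)
  pos 6: ')' -> close internal node _2 (now at depth 2)
  pos 8: '(' -> open internal node _3 (depth 3)
  pos 9: '(' -> open internal node _4 (depth 4)
  pos 13: ')' -> close internal node _4 (now at depth 3)
  pos 18: ')' -> close internal node _3 (now at depth 2)
  pos 19: ')' -> close internal node _1 (now at depth 1)
  pos 21: '(' -> open internal node _5 (depth 2)
  pos 22: '(' -> open internal node _6 (depth 3)
  pos 26: ')' -> close internal node _6 (now at depth 2)
  pos 29: ')' -> close internal node _5 (now at depth 1)
  pos 30: ')' -> close internal node _0 (now at depth 0)
Total internal nodes: 7
BFS adjacency from root:
  _0: _1 _5
  _1: _2 _3
  _5: _6 D
  _2: B S
  _3: _4 A R
  _6: F L
  _4: Z U

Answer: _0: _1 _5
_1: _2 _3
_5: _6 D
_2: B S
_3: _4 A R
_6: F L
_4: Z U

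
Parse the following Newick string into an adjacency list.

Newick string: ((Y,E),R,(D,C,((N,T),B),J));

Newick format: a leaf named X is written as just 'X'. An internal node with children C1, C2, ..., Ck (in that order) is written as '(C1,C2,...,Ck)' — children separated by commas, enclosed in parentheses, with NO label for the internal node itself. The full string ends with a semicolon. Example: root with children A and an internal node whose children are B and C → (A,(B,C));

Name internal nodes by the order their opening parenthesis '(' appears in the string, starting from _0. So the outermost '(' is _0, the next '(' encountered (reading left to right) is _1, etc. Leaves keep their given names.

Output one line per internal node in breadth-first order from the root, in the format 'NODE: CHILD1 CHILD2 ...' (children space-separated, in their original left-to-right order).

Input: ((Y,E),R,(D,C,((N,T),B),J));
Scanning left-to-right, naming '(' by encounter order:
  pos 0: '(' -> open internal node _0 (depth 1)
  pos 1: '(' -> open internal node _1 (depth 2)
  pos 5: ')' -> close internal node _1 (now at depth 1)
  pos 9: '(' -> open internal node _2 (depth 2)
  pos 14: '(' -> open internal node _3 (depth 3)
  pos 15: '(' -> open internal node _4 (depth 4)
  pos 19: ')' -> close internal node _4 (now at depth 3)
  pos 22: ')' -> close internal node _3 (now at depth 2)
  pos 25: ')' -> close internal node _2 (now at depth 1)
  pos 26: ')' -> close internal node _0 (now at depth 0)
Total internal nodes: 5
BFS adjacency from root:
  _0: _1 R _2
  _1: Y E
  _2: D C _3 J
  _3: _4 B
  _4: N T

Answer: _0: _1 R _2
_1: Y E
_2: D C _3 J
_3: _4 B
_4: N T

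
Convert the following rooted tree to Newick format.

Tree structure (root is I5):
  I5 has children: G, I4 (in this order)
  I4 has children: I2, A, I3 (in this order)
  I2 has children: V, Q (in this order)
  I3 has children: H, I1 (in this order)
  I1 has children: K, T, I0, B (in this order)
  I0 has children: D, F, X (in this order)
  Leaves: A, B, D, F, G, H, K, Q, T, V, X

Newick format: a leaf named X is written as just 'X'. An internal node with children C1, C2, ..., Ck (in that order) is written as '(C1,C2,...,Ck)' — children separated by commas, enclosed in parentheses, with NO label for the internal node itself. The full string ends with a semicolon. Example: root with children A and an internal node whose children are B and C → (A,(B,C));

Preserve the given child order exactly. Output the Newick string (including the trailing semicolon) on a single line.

internal I5 with children ['G', 'I4']
  leaf 'G' → 'G'
  internal I4 with children ['I2', 'A', 'I3']
    internal I2 with children ['V', 'Q']
      leaf 'V' → 'V'
      leaf 'Q' → 'Q'
    → '(V,Q)'
    leaf 'A' → 'A'
    internal I3 with children ['H', 'I1']
      leaf 'H' → 'H'
      internal I1 with children ['K', 'T', 'I0', 'B']
        leaf 'K' → 'K'
        leaf 'T' → 'T'
        internal I0 with children ['D', 'F', 'X']
          leaf 'D' → 'D'
          leaf 'F' → 'F'
          leaf 'X' → 'X'
        → '(D,F,X)'
        leaf 'B' → 'B'
      → '(K,T,(D,F,X),B)'
    → '(H,(K,T,(D,F,X),B))'
  → '((V,Q),A,(H,(K,T,(D,F,X),B)))'
→ '(G,((V,Q),A,(H,(K,T,(D,F,X),B))))'
Final: (G,((V,Q),A,(H,(K,T,(D,F,X),B))));

Answer: (G,((V,Q),A,(H,(K,T,(D,F,X),B))));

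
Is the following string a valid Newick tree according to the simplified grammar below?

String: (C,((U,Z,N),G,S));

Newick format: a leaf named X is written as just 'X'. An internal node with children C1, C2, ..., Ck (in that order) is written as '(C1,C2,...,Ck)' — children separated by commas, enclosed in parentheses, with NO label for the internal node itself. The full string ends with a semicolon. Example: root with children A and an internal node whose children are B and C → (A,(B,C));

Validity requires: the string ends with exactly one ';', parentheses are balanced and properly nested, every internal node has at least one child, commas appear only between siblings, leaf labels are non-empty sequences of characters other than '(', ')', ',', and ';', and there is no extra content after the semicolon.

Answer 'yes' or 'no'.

Answer: yes

Derivation:
Input: (C,((U,Z,N),G,S));
Paren balance: 3 '(' vs 3 ')' OK
Ends with single ';': True
Full parse: OK
Valid: True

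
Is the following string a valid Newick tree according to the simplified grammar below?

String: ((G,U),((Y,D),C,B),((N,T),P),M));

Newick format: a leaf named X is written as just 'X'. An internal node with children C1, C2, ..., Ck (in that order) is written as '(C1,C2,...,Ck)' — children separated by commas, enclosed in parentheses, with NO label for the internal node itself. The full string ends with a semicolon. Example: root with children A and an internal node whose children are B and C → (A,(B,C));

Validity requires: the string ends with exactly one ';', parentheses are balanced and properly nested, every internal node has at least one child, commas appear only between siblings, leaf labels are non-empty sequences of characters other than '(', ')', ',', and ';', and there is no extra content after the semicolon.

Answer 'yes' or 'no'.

Input: ((G,U),((Y,D),C,B),((N,T),P),M));
Paren balance: 6 '(' vs 7 ')' MISMATCH
Ends with single ';': True
Full parse: FAILS (extra content after tree at pos 31)
Valid: False

Answer: no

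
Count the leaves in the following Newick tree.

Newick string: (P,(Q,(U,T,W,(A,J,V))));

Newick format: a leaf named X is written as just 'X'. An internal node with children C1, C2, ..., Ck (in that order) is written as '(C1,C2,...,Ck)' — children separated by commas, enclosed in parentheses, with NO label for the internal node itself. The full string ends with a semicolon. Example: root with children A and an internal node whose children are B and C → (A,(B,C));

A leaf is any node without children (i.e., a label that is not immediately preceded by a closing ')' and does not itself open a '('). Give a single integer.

Answer: 8

Derivation:
Newick: (P,(Q,(U,T,W,(A,J,V))));
Scan left-to-right; a leaf is any maximal label run not followed by '(':
  pos 1: leaf 'P' → count = 1
  pos 4: leaf 'Q' → count = 2
  pos 7: leaf 'U' → count = 3
  pos 9: leaf 'T' → count = 4
  pos 11: leaf 'W' → count = 5
  pos 14: leaf 'A' → count = 6
  pos 16: leaf 'J' → count = 7
  pos 18: leaf 'V' → count = 8
Total leaves: 8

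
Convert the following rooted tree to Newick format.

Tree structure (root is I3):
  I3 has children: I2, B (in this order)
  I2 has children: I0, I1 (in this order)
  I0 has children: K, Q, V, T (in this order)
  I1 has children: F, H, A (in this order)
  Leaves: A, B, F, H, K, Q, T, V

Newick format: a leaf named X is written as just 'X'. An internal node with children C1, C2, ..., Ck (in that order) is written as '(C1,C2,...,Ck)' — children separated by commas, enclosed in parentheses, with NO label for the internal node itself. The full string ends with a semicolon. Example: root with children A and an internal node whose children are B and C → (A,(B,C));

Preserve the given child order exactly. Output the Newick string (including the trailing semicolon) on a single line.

internal I3 with children ['I2', 'B']
  internal I2 with children ['I0', 'I1']
    internal I0 with children ['K', 'Q', 'V', 'T']
      leaf 'K' → 'K'
      leaf 'Q' → 'Q'
      leaf 'V' → 'V'
      leaf 'T' → 'T'
    → '(K,Q,V,T)'
    internal I1 with children ['F', 'H', 'A']
      leaf 'F' → 'F'
      leaf 'H' → 'H'
      leaf 'A' → 'A'
    → '(F,H,A)'
  → '((K,Q,V,T),(F,H,A))'
  leaf 'B' → 'B'
→ '(((K,Q,V,T),(F,H,A)),B)'
Final: (((K,Q,V,T),(F,H,A)),B);

Answer: (((K,Q,V,T),(F,H,A)),B);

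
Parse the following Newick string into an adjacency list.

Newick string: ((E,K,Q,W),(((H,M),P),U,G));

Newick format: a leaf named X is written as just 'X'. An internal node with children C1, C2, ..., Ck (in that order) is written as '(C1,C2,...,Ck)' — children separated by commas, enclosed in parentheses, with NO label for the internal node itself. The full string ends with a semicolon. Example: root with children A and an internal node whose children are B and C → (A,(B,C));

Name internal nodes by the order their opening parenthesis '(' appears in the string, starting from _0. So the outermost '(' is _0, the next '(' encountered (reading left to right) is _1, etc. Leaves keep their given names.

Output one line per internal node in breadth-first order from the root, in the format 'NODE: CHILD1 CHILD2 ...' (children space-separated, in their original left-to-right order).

Answer: _0: _1 _2
_1: E K Q W
_2: _3 U G
_3: _4 P
_4: H M

Derivation:
Input: ((E,K,Q,W),(((H,M),P),U,G));
Scanning left-to-right, naming '(' by encounter order:
  pos 0: '(' -> open internal node _0 (depth 1)
  pos 1: '(' -> open internal node _1 (depth 2)
  pos 9: ')' -> close internal node _1 (now at depth 1)
  pos 11: '(' -> open internal node _2 (depth 2)
  pos 12: '(' -> open internal node _3 (depth 3)
  pos 13: '(' -> open internal node _4 (depth 4)
  pos 17: ')' -> close internal node _4 (now at depth 3)
  pos 20: ')' -> close internal node _3 (now at depth 2)
  pos 25: ')' -> close internal node _2 (now at depth 1)
  pos 26: ')' -> close internal node _0 (now at depth 0)
Total internal nodes: 5
BFS adjacency from root:
  _0: _1 _2
  _1: E K Q W
  _2: _3 U G
  _3: _4 P
  _4: H M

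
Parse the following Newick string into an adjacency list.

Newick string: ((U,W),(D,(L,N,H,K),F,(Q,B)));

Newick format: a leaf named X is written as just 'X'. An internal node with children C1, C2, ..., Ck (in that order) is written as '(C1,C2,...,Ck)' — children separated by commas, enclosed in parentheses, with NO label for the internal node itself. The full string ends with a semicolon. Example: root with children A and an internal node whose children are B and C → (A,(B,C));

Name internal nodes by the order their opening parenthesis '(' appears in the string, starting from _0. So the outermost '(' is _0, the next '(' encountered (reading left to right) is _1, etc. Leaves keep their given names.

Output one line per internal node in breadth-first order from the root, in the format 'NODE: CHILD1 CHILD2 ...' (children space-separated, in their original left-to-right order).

Input: ((U,W),(D,(L,N,H,K),F,(Q,B)));
Scanning left-to-right, naming '(' by encounter order:
  pos 0: '(' -> open internal node _0 (depth 1)
  pos 1: '(' -> open internal node _1 (depth 2)
  pos 5: ')' -> close internal node _1 (now at depth 1)
  pos 7: '(' -> open internal node _2 (depth 2)
  pos 10: '(' -> open internal node _3 (depth 3)
  pos 18: ')' -> close internal node _3 (now at depth 2)
  pos 22: '(' -> open internal node _4 (depth 3)
  pos 26: ')' -> close internal node _4 (now at depth 2)
  pos 27: ')' -> close internal node _2 (now at depth 1)
  pos 28: ')' -> close internal node _0 (now at depth 0)
Total internal nodes: 5
BFS adjacency from root:
  _0: _1 _2
  _1: U W
  _2: D _3 F _4
  _3: L N H K
  _4: Q B

Answer: _0: _1 _2
_1: U W
_2: D _3 F _4
_3: L N H K
_4: Q B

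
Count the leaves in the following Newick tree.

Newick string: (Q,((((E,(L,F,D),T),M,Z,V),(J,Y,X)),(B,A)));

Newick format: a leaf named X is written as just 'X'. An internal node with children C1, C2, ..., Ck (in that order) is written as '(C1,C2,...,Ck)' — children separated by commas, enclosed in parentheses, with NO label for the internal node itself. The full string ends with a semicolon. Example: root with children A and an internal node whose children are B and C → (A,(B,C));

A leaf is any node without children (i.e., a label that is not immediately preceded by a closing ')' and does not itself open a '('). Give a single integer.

Newick: (Q,((((E,(L,F,D),T),M,Z,V),(J,Y,X)),(B,A)));
Scan left-to-right; a leaf is any maximal label run not followed by '(':
  pos 1: leaf 'Q' → count = 1
  pos 7: leaf 'E' → count = 2
  pos 10: leaf 'L' → count = 3
  pos 12: leaf 'F' → count = 4
  pos 14: leaf 'D' → count = 5
  pos 17: leaf 'T' → count = 6
  pos 20: leaf 'M' → count = 7
  pos 22: leaf 'Z' → count = 8
  pos 24: leaf 'V' → count = 9
  pos 28: leaf 'J' → count = 10
  pos 30: leaf 'Y' → count = 11
  pos 32: leaf 'X' → count = 12
  pos 37: leaf 'B' → count = 13
  pos 39: leaf 'A' → count = 14
Total leaves: 14

Answer: 14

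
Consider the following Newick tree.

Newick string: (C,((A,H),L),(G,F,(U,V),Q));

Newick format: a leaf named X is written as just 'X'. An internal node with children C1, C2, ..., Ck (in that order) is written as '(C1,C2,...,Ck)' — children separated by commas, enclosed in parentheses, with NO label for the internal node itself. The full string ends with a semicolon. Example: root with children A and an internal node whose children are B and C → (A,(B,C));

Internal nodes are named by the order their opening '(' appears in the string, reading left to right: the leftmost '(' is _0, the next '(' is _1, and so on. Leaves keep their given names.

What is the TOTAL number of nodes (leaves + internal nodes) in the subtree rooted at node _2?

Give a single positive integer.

Newick: (C,((A,H),L),(G,F,(U,V),Q));
Locate _2: it is the '(' at position 4 (the 3rd '(' reading left to right).
Query: subtree rooted at _2
_2: subtree_size = 1 + 2
  A: subtree_size = 1 + 0
  H: subtree_size = 1 + 0
Total subtree size of _2: 3

Answer: 3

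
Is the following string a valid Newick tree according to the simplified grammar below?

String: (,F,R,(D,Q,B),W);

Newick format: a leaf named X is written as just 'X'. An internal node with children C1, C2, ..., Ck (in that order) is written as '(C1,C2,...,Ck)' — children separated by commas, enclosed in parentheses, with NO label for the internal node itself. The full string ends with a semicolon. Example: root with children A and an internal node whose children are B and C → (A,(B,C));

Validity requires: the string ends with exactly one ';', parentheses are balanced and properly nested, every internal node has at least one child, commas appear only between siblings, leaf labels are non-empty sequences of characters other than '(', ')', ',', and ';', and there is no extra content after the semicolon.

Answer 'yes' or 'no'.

Input: (,F,R,(D,Q,B),W);
Paren balance: 2 '(' vs 2 ')' OK
Ends with single ';': True
Full parse: FAILS (empty leaf label at pos 1)
Valid: False

Answer: no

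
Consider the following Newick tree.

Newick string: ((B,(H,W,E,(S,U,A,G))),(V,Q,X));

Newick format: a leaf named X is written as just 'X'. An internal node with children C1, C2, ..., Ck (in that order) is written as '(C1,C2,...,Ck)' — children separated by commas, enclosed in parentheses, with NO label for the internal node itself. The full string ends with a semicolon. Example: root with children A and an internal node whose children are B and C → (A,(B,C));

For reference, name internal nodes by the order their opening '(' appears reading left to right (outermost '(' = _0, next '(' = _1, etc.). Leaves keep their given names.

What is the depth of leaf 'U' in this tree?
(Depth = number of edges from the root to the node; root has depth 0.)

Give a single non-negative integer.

Newick: ((B,(H,W,E,(S,U,A,G))),(V,Q,X));
Naming internals by '(' encounter order: outermost '(' = _0, next = _1, ...
Query node: U
Path from root: _0 -> _1 -> _2 -> _3 -> U
Depth of U: 4 (number of edges from root)

Answer: 4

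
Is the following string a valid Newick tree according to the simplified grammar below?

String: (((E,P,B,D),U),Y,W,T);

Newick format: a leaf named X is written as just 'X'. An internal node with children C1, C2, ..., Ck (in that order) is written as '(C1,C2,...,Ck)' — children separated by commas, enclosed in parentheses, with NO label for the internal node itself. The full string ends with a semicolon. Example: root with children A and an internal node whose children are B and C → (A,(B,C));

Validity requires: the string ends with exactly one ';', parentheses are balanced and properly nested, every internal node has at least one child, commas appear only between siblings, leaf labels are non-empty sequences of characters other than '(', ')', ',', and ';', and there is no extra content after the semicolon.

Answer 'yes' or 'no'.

Input: (((E,P,B,D),U),Y,W,T);
Paren balance: 3 '(' vs 3 ')' OK
Ends with single ';': True
Full parse: OK
Valid: True

Answer: yes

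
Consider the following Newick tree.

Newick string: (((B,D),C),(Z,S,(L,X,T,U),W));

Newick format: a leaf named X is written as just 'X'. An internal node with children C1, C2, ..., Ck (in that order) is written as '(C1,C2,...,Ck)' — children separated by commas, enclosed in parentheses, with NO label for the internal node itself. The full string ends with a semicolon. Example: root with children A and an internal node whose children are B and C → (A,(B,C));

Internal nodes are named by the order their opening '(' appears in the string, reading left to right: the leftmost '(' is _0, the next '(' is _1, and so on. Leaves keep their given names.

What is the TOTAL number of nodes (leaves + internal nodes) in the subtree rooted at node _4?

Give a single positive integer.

Newick: (((B,D),C),(Z,S,(L,X,T,U),W));
Locate _4: it is the '(' at position 16 (the 5th '(' reading left to right).
Query: subtree rooted at _4
_4: subtree_size = 1 + 4
  L: subtree_size = 1 + 0
  X: subtree_size = 1 + 0
  T: subtree_size = 1 + 0
  U: subtree_size = 1 + 0
Total subtree size of _4: 5

Answer: 5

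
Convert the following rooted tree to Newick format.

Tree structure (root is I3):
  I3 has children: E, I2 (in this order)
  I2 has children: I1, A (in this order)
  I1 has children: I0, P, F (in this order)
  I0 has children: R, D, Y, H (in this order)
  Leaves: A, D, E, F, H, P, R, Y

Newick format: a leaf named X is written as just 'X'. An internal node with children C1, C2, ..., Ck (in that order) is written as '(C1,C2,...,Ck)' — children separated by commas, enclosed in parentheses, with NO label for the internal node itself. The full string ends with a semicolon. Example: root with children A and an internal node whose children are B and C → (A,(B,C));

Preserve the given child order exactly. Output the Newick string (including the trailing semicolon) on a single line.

internal I3 with children ['E', 'I2']
  leaf 'E' → 'E'
  internal I2 with children ['I1', 'A']
    internal I1 with children ['I0', 'P', 'F']
      internal I0 with children ['R', 'D', 'Y', 'H']
        leaf 'R' → 'R'
        leaf 'D' → 'D'
        leaf 'Y' → 'Y'
        leaf 'H' → 'H'
      → '(R,D,Y,H)'
      leaf 'P' → 'P'
      leaf 'F' → 'F'
    → '((R,D,Y,H),P,F)'
    leaf 'A' → 'A'
  → '(((R,D,Y,H),P,F),A)'
→ '(E,(((R,D,Y,H),P,F),A))'
Final: (E,(((R,D,Y,H),P,F),A));

Answer: (E,(((R,D,Y,H),P,F),A));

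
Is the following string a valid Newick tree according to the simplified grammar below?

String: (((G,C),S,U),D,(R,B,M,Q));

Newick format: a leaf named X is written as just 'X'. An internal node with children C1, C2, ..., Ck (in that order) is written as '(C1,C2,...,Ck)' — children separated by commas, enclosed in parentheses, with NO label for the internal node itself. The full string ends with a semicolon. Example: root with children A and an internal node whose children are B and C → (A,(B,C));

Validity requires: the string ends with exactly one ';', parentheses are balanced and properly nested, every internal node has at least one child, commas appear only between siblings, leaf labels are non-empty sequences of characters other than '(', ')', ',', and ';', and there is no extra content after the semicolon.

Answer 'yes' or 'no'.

Answer: yes

Derivation:
Input: (((G,C),S,U),D,(R,B,M,Q));
Paren balance: 4 '(' vs 4 ')' OK
Ends with single ';': True
Full parse: OK
Valid: True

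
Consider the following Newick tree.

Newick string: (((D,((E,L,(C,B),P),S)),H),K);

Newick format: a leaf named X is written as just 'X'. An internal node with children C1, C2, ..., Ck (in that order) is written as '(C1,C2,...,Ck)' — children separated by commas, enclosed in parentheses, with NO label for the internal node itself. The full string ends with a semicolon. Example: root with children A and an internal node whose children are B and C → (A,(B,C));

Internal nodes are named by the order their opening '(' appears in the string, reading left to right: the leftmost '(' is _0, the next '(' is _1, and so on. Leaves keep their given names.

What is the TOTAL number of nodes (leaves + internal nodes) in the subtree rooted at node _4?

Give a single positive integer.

Answer: 7

Derivation:
Newick: (((D,((E,L,(C,B),P),S)),H),K);
Locate _4: it is the '(' at position 6 (the 5th '(' reading left to right).
Query: subtree rooted at _4
_4: subtree_size = 1 + 6
  E: subtree_size = 1 + 0
  L: subtree_size = 1 + 0
  _5: subtree_size = 1 + 2
    C: subtree_size = 1 + 0
    B: subtree_size = 1 + 0
  P: subtree_size = 1 + 0
Total subtree size of _4: 7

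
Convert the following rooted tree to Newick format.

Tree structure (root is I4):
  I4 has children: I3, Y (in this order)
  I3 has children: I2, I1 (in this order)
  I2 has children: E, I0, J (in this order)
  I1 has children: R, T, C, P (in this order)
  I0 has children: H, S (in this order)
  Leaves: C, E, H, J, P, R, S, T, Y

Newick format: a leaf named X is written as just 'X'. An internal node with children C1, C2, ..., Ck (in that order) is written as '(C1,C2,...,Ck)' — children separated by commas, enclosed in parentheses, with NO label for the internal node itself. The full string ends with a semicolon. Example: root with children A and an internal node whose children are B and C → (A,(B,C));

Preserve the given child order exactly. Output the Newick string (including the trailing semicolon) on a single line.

internal I4 with children ['I3', 'Y']
  internal I3 with children ['I2', 'I1']
    internal I2 with children ['E', 'I0', 'J']
      leaf 'E' → 'E'
      internal I0 with children ['H', 'S']
        leaf 'H' → 'H'
        leaf 'S' → 'S'
      → '(H,S)'
      leaf 'J' → 'J'
    → '(E,(H,S),J)'
    internal I1 with children ['R', 'T', 'C', 'P']
      leaf 'R' → 'R'
      leaf 'T' → 'T'
      leaf 'C' → 'C'
      leaf 'P' → 'P'
    → '(R,T,C,P)'
  → '((E,(H,S),J),(R,T,C,P))'
  leaf 'Y' → 'Y'
→ '(((E,(H,S),J),(R,T,C,P)),Y)'
Final: (((E,(H,S),J),(R,T,C,P)),Y);

Answer: (((E,(H,S),J),(R,T,C,P)),Y);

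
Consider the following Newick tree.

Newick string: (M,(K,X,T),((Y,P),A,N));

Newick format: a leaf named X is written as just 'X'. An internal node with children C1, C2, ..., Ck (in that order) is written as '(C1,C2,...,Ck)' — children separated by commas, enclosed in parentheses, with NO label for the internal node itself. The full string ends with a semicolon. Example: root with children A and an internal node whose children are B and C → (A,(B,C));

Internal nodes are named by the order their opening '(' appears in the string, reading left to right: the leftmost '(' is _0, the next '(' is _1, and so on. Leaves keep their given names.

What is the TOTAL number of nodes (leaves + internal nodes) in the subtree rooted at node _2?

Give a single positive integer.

Answer: 6

Derivation:
Newick: (M,(K,X,T),((Y,P),A,N));
Locate _2: it is the '(' at position 11 (the 3rd '(' reading left to right).
Query: subtree rooted at _2
_2: subtree_size = 1 + 5
  _3: subtree_size = 1 + 2
    Y: subtree_size = 1 + 0
    P: subtree_size = 1 + 0
  A: subtree_size = 1 + 0
  N: subtree_size = 1 + 0
Total subtree size of _2: 6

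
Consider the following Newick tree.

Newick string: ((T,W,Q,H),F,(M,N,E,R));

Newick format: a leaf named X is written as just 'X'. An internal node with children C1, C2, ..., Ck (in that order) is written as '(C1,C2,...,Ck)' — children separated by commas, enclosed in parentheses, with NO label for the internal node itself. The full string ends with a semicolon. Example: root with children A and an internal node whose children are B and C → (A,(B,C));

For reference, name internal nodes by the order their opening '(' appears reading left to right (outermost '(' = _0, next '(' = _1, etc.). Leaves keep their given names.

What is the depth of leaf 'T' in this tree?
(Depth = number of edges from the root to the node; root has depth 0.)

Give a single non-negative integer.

Newick: ((T,W,Q,H),F,(M,N,E,R));
Naming internals by '(' encounter order: outermost '(' = _0, next = _1, ...
Query node: T
Path from root: _0 -> _1 -> T
Depth of T: 2 (number of edges from root)

Answer: 2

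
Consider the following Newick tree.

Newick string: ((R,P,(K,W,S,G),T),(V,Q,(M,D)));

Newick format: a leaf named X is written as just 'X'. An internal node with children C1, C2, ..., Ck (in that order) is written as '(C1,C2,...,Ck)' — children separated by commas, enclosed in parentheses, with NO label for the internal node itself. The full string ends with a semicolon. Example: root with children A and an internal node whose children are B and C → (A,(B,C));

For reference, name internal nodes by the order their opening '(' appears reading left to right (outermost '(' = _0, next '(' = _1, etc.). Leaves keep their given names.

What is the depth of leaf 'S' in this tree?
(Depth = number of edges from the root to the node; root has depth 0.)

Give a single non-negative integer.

Newick: ((R,P,(K,W,S,G),T),(V,Q,(M,D)));
Naming internals by '(' encounter order: outermost '(' = _0, next = _1, ...
Query node: S
Path from root: _0 -> _1 -> _2 -> S
Depth of S: 3 (number of edges from root)

Answer: 3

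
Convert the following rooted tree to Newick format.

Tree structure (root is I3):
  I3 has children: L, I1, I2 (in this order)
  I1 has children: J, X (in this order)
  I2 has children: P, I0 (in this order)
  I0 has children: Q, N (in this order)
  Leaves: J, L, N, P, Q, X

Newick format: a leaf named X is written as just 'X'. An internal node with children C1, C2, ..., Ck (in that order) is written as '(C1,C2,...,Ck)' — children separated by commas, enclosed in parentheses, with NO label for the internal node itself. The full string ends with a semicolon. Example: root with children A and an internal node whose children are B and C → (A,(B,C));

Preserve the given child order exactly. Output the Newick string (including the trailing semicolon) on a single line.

Answer: (L,(J,X),(P,(Q,N)));

Derivation:
internal I3 with children ['L', 'I1', 'I2']
  leaf 'L' → 'L'
  internal I1 with children ['J', 'X']
    leaf 'J' → 'J'
    leaf 'X' → 'X'
  → '(J,X)'
  internal I2 with children ['P', 'I0']
    leaf 'P' → 'P'
    internal I0 with children ['Q', 'N']
      leaf 'Q' → 'Q'
      leaf 'N' → 'N'
    → '(Q,N)'
  → '(P,(Q,N))'
→ '(L,(J,X),(P,(Q,N)))'
Final: (L,(J,X),(P,(Q,N)));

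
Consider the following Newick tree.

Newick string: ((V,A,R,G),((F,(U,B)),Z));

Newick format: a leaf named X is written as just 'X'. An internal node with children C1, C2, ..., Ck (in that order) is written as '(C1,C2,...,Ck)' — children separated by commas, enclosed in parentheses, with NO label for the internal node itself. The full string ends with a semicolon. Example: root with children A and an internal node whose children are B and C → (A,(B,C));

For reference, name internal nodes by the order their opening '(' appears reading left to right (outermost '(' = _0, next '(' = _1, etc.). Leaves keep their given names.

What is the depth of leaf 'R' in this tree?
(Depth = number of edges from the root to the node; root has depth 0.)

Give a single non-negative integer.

Answer: 2

Derivation:
Newick: ((V,A,R,G),((F,(U,B)),Z));
Naming internals by '(' encounter order: outermost '(' = _0, next = _1, ...
Query node: R
Path from root: _0 -> _1 -> R
Depth of R: 2 (number of edges from root)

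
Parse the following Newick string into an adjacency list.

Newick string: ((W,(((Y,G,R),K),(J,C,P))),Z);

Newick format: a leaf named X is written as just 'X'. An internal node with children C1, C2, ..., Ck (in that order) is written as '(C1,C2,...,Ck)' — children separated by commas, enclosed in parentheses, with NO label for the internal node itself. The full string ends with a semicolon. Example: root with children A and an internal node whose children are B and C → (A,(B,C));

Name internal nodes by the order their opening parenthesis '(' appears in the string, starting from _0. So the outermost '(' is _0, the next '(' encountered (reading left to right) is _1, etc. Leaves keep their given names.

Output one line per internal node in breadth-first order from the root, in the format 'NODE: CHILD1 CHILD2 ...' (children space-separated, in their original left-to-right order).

Answer: _0: _1 Z
_1: W _2
_2: _3 _5
_3: _4 K
_5: J C P
_4: Y G R

Derivation:
Input: ((W,(((Y,G,R),K),(J,C,P))),Z);
Scanning left-to-right, naming '(' by encounter order:
  pos 0: '(' -> open internal node _0 (depth 1)
  pos 1: '(' -> open internal node _1 (depth 2)
  pos 4: '(' -> open internal node _2 (depth 3)
  pos 5: '(' -> open internal node _3 (depth 4)
  pos 6: '(' -> open internal node _4 (depth 5)
  pos 12: ')' -> close internal node _4 (now at depth 4)
  pos 15: ')' -> close internal node _3 (now at depth 3)
  pos 17: '(' -> open internal node _5 (depth 4)
  pos 23: ')' -> close internal node _5 (now at depth 3)
  pos 24: ')' -> close internal node _2 (now at depth 2)
  pos 25: ')' -> close internal node _1 (now at depth 1)
  pos 28: ')' -> close internal node _0 (now at depth 0)
Total internal nodes: 6
BFS adjacency from root:
  _0: _1 Z
  _1: W _2
  _2: _3 _5
  _3: _4 K
  _5: J C P
  _4: Y G R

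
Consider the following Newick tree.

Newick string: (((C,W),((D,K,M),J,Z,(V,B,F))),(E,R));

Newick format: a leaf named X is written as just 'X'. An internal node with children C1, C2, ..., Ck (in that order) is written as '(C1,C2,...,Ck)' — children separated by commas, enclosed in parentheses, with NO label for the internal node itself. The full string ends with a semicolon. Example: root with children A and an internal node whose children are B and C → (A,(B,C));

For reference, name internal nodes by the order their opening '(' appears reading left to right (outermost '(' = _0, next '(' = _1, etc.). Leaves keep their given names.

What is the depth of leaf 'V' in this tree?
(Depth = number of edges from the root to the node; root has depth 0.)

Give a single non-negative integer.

Newick: (((C,W),((D,K,M),J,Z,(V,B,F))),(E,R));
Naming internals by '(' encounter order: outermost '(' = _0, next = _1, ...
Query node: V
Path from root: _0 -> _1 -> _3 -> _5 -> V
Depth of V: 4 (number of edges from root)

Answer: 4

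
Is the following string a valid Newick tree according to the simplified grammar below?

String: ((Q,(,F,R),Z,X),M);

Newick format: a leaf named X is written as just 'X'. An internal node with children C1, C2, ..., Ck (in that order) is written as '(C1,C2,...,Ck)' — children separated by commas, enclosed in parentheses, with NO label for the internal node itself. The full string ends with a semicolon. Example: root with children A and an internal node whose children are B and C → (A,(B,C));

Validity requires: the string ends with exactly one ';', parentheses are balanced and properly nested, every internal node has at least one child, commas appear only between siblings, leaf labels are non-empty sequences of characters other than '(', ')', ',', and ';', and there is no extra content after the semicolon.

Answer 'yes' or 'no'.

Input: ((Q,(,F,R),Z,X),M);
Paren balance: 3 '(' vs 3 ')' OK
Ends with single ';': True
Full parse: FAILS (empty leaf label at pos 5)
Valid: False

Answer: no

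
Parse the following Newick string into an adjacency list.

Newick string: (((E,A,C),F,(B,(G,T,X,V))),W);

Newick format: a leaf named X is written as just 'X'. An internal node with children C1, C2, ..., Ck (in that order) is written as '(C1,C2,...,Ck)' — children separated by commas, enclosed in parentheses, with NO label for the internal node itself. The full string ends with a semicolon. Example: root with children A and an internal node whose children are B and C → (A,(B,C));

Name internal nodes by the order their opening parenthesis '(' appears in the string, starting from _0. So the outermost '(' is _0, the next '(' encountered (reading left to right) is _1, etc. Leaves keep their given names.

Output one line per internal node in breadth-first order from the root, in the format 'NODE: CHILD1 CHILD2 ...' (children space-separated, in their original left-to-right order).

Answer: _0: _1 W
_1: _2 F _3
_2: E A C
_3: B _4
_4: G T X V

Derivation:
Input: (((E,A,C),F,(B,(G,T,X,V))),W);
Scanning left-to-right, naming '(' by encounter order:
  pos 0: '(' -> open internal node _0 (depth 1)
  pos 1: '(' -> open internal node _1 (depth 2)
  pos 2: '(' -> open internal node _2 (depth 3)
  pos 8: ')' -> close internal node _2 (now at depth 2)
  pos 12: '(' -> open internal node _3 (depth 3)
  pos 15: '(' -> open internal node _4 (depth 4)
  pos 23: ')' -> close internal node _4 (now at depth 3)
  pos 24: ')' -> close internal node _3 (now at depth 2)
  pos 25: ')' -> close internal node _1 (now at depth 1)
  pos 28: ')' -> close internal node _0 (now at depth 0)
Total internal nodes: 5
BFS adjacency from root:
  _0: _1 W
  _1: _2 F _3
  _2: E A C
  _3: B _4
  _4: G T X V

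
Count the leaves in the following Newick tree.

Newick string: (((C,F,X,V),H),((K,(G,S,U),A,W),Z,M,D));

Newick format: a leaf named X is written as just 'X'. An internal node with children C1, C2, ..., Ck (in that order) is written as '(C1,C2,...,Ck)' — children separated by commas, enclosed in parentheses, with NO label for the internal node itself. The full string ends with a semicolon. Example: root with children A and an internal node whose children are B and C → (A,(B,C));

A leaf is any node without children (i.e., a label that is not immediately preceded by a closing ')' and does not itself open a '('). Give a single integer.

Newick: (((C,F,X,V),H),((K,(G,S,U),A,W),Z,M,D));
Scan left-to-right; a leaf is any maximal label run not followed by '(':
  pos 3: leaf 'C' → count = 1
  pos 5: leaf 'F' → count = 2
  pos 7: leaf 'X' → count = 3
  pos 9: leaf 'V' → count = 4
  pos 12: leaf 'H' → count = 5
  pos 17: leaf 'K' → count = 6
  pos 20: leaf 'G' → count = 7
  pos 22: leaf 'S' → count = 8
  pos 24: leaf 'U' → count = 9
  pos 27: leaf 'A' → count = 10
  pos 29: leaf 'W' → count = 11
  pos 32: leaf 'Z' → count = 12
  pos 34: leaf 'M' → count = 13
  pos 36: leaf 'D' → count = 14
Total leaves: 14

Answer: 14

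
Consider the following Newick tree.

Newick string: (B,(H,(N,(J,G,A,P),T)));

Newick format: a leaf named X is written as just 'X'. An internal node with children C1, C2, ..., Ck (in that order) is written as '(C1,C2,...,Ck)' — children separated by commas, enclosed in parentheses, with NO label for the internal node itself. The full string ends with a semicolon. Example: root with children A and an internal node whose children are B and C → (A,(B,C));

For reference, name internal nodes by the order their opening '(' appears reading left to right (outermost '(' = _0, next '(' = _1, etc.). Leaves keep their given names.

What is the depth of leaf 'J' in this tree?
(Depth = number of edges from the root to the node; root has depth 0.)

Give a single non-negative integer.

Answer: 4

Derivation:
Newick: (B,(H,(N,(J,G,A,P),T)));
Naming internals by '(' encounter order: outermost '(' = _0, next = _1, ...
Query node: J
Path from root: _0 -> _1 -> _2 -> _3 -> J
Depth of J: 4 (number of edges from root)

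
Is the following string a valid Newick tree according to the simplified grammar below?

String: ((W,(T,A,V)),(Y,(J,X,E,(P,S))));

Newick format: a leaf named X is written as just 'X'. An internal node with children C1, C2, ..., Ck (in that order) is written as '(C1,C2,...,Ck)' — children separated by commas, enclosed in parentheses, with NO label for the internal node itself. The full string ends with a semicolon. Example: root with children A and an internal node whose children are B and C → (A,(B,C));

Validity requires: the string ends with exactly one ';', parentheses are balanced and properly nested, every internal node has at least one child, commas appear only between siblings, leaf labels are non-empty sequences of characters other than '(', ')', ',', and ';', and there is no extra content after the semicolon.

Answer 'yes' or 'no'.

Input: ((W,(T,A,V)),(Y,(J,X,E,(P,S))));
Paren balance: 6 '(' vs 6 ')' OK
Ends with single ';': True
Full parse: OK
Valid: True

Answer: yes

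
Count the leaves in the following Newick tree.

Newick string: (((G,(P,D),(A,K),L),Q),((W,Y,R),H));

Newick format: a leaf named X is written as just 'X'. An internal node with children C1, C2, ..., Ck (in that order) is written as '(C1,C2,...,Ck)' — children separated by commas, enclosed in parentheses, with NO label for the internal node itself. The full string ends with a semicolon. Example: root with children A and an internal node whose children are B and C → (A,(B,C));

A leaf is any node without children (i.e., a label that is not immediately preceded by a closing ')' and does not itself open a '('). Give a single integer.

Answer: 11

Derivation:
Newick: (((G,(P,D),(A,K),L),Q),((W,Y,R),H));
Scan left-to-right; a leaf is any maximal label run not followed by '(':
  pos 3: leaf 'G' → count = 1
  pos 6: leaf 'P' → count = 2
  pos 8: leaf 'D' → count = 3
  pos 12: leaf 'A' → count = 4
  pos 14: leaf 'K' → count = 5
  pos 17: leaf 'L' → count = 6
  pos 20: leaf 'Q' → count = 7
  pos 25: leaf 'W' → count = 8
  pos 27: leaf 'Y' → count = 9
  pos 29: leaf 'R' → count = 10
  pos 32: leaf 'H' → count = 11
Total leaves: 11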